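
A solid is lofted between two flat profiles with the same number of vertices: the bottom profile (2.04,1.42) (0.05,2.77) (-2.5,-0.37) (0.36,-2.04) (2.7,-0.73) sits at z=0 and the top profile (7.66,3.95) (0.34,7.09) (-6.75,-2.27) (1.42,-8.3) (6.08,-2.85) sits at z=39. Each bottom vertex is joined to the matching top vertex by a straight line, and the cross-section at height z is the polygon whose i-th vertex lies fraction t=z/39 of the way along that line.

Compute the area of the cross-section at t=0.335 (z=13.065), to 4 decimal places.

Cross-section at t=0.335: each vertex is (1-t)·p0[i] + t·p1[i].
  v1: (1-0.335)·(2.04,1.42) + 0.335·(7.66,3.95) = (3.9227,2.2675)
  v2: (1-0.335)·(0.05,2.77) + 0.335·(0.34,7.09) = (0.1472,4.2172)
  v3: (1-0.335)·(-2.5,-0.37) + 0.335·(-6.75,-2.27) = (-3.9238,-1.0065)
  v4: (1-0.335)·(0.36,-2.04) + 0.335·(1.42,-8.3) = (0.7151,-4.1371)
  v5: (1-0.335)·(2.7,-0.73) + 0.335·(6.08,-2.85) = (3.8323,-1.4402)
Shoelace sum Σ(x_i·y_{i+1} − x_{i+1}·y_i):
  i=1: 3.9227·4.2172 − 0.1472·2.2675 = +16.2091 (running +16.2091)
  i=2: 0.1472·-1.0065 − -3.9238·4.2172 = +16.3991 (running +32.6083)
  i=3: -3.9238·-4.1371 − 0.7151·-1.0065 = +16.9527 (running +49.5610)
  i=4: 0.7151·-1.4402 − 3.8323·-4.1371 = +14.8247 (running +64.3857)
  i=5: 3.8323·2.2675 − 3.9227·-1.4402 = +14.3394 (running +78.7251)
Area = |Σ|/2 = |78.7251|/2 = 39.3625

Area at t=0.335: 39.3625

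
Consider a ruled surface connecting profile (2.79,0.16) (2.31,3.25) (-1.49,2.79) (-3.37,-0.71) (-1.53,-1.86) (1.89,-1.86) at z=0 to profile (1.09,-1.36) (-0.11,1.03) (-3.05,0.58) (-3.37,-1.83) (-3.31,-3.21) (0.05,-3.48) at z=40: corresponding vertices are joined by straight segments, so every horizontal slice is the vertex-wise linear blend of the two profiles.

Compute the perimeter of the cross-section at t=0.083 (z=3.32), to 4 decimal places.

Perimeter at t=0.083: 18.3647

Cross-section at t=0.083: each vertex is (1-t)·p0[i] + t·p1[i].
  v1: (1-0.083)·(2.79,0.16) + 0.083·(1.09,-1.36) = (2.6489,0.0338)
  v2: (1-0.083)·(2.31,3.25) + 0.083·(-0.11,1.03) = (2.1091,3.0657)
  v3: (1-0.083)·(-1.49,2.79) + 0.083·(-3.05,0.58) = (-1.6195,2.6066)
  v4: (1-0.083)·(-3.37,-0.71) + 0.083·(-3.37,-1.83) = (-3.3700,-0.8030)
  v5: (1-0.083)·(-1.53,-1.86) + 0.083·(-3.31,-3.21) = (-1.6777,-1.9721)
  v6: (1-0.083)·(1.89,-1.86) + 0.083·(0.05,-3.48) = (1.7373,-1.9945)
Perimeter = Σ |v_{i+1} − v_i|:
  edge 1→2: √(-0.5398² + 3.0319²) = 3.0796 (running 3.0796)
  edge 2→3: √(-3.7286² + -0.4592²) = 3.7568 (running 6.8364)
  edge 3→4: √(-1.7505² + -3.4095²) = 3.8327 (running 10.6690)
  edge 4→5: √(1.6923² + -1.1691²) = 2.0568 (running 12.7258)
  edge 5→6: √(3.4150² + -0.0224²) = 3.4151 (running 16.1409)
  edge 6→1: √(0.9116² + 2.0283²) = 2.2237 (running 18.3647)
Perimeter = 18.3647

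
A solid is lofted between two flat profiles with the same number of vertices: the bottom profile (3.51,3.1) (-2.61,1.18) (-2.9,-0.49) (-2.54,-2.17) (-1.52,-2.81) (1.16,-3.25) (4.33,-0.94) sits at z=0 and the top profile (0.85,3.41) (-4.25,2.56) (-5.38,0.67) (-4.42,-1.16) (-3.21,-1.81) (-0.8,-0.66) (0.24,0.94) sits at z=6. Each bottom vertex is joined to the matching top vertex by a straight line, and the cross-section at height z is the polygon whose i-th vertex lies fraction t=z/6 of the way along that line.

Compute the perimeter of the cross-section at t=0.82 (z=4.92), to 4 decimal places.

Cross-section at t=0.82: each vertex is (1-t)·p0[i] + t·p1[i].
  v1: (1-0.82)·(3.51,3.1) + 0.82·(0.85,3.41) = (1.3288,3.3542)
  v2: (1-0.82)·(-2.61,1.18) + 0.82·(-4.25,2.56) = (-3.9548,2.3116)
  v3: (1-0.82)·(-2.9,-0.49) + 0.82·(-5.38,0.67) = (-4.9336,0.4612)
  v4: (1-0.82)·(-2.54,-2.17) + 0.82·(-4.42,-1.16) = (-4.0816,-1.3418)
  v5: (1-0.82)·(-1.52,-2.81) + 0.82·(-3.21,-1.81) = (-2.9058,-1.9900)
  v6: (1-0.82)·(1.16,-3.25) + 0.82·(-0.8,-0.66) = (-0.4472,-1.1262)
  v7: (1-0.82)·(4.33,-0.94) + 0.82·(0.24,0.94) = (0.9762,0.6016)
Perimeter = Σ |v_{i+1} − v_i|:
  edge 1→2: √(-5.2836² + -1.0426²) = 5.3855 (running 5.3855)
  edge 2→3: √(-0.9788² + -1.8504²) = 2.0933 (running 7.4788)
  edge 3→4: √(0.8520² + -1.8030²) = 1.9942 (running 9.4730)
  edge 4→5: √(1.1758² + -0.6482²) = 1.3426 (running 10.8156)
  edge 5→6: √(2.4586² + 0.8638²) = 2.6059 (running 13.4215)
  edge 6→7: √(1.4234² + 1.7278²) = 2.2386 (running 15.6602)
  edge 7→1: √(0.3526² + 2.7526²) = 2.7751 (running 18.4352)
Perimeter = 18.4352

Perimeter at t=0.82: 18.4352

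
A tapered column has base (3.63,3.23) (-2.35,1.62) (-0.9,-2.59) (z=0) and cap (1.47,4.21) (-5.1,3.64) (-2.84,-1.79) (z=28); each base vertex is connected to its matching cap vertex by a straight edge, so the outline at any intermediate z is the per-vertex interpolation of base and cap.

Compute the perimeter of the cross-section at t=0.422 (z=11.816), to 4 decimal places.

Perimeter at t=0.422: 18.7704

Cross-section at t=0.422: each vertex is (1-t)·p0[i] + t·p1[i].
  v1: (1-0.422)·(3.63,3.23) + 0.422·(1.47,4.21) = (2.7185,3.6436)
  v2: (1-0.422)·(-2.35,1.62) + 0.422·(-5.1,3.64) = (-3.5105,2.4724)
  v3: (1-0.422)·(-0.9,-2.59) + 0.422·(-2.84,-1.79) = (-1.7187,-2.2524)
Perimeter = Σ |v_{i+1} − v_i|:
  edge 1→2: √(-6.2290² + -1.1711²) = 6.3381 (running 6.3381)
  edge 2→3: √(1.7918² + -4.7248²) = 5.0532 (running 11.3913)
  edge 3→1: √(4.4372² + 5.8960²) = 7.3791 (running 18.7704)
Perimeter = 18.7704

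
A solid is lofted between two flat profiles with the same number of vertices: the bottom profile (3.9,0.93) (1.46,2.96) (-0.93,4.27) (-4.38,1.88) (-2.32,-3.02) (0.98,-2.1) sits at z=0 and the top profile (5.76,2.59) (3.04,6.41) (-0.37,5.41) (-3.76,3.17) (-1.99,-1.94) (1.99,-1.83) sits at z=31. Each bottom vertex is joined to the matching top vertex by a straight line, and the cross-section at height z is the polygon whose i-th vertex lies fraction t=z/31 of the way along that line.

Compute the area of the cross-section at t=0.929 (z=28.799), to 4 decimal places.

Cross-section at t=0.929: each vertex is (1-t)·p0[i] + t·p1[i].
  v1: (1-0.929)·(3.9,0.93) + 0.929·(5.76,2.59) = (5.6279,2.4721)
  v2: (1-0.929)·(1.46,2.96) + 0.929·(3.04,6.41) = (2.9278,6.1651)
  v3: (1-0.929)·(-0.93,4.27) + 0.929·(-0.37,5.41) = (-0.4098,5.3291)
  v4: (1-0.929)·(-4.38,1.88) + 0.929·(-3.76,3.17) = (-3.8040,3.0784)
  v5: (1-0.929)·(-2.32,-3.02) + 0.929·(-1.99,-1.94) = (-2.0134,-2.0167)
  v6: (1-0.929)·(0.98,-2.1) + 0.929·(1.99,-1.83) = (1.9183,-1.8492)
Shoelace sum Σ(x_i·y_{i+1} − x_{i+1}·y_i):
  i=1: 5.6279·6.1651 − 2.9278·2.4721 = +27.4586 (running +27.4586)
  i=2: 2.9278·5.3291 − -0.4098·6.1651 = +18.1287 (running +45.5873)
  i=3: -0.4098·3.0784 − -3.8040·5.3291 = +19.0104 (running +64.5977)
  i=4: -3.8040·-2.0167 − -2.0134·3.0784 = +13.8697 (running +78.4674)
  i=5: -2.0134·-1.8492 − 1.9183·-2.0167 = +7.5918 (running +86.0591)
  i=6: 1.9183·2.4721 − 5.6279·-1.8492 = +15.1493 (running +101.2084)
Area = |Σ|/2 = |101.2084|/2 = 50.6042

Area at t=0.929: 50.6042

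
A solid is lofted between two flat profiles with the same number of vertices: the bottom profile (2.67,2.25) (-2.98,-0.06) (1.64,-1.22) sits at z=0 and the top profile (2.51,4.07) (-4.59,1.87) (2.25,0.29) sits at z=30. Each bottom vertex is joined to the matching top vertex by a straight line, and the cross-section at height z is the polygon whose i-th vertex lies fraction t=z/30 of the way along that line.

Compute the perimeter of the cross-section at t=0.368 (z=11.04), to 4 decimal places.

Cross-section at t=0.368: each vertex is (1-t)·p0[i] + t·p1[i].
  v1: (1-0.368)·(2.67,2.25) + 0.368·(2.51,4.07) = (2.6111,2.9198)
  v2: (1-0.368)·(-2.98,-0.06) + 0.368·(-4.59,1.87) = (-3.5725,0.6502)
  v3: (1-0.368)·(1.64,-1.22) + 0.368·(2.25,0.29) = (1.8645,-0.6643)
Perimeter = Σ |v_{i+1} − v_i|:
  edge 1→2: √(-6.1836² + -2.2695²) = 6.5869 (running 6.5869)
  edge 2→3: √(5.4370² + -1.3146²) = 5.5936 (running 12.1806)
  edge 3→1: √(0.7466² + 3.5841²) = 3.6610 (running 15.8416)
Perimeter = 15.8416

Perimeter at t=0.368: 15.8416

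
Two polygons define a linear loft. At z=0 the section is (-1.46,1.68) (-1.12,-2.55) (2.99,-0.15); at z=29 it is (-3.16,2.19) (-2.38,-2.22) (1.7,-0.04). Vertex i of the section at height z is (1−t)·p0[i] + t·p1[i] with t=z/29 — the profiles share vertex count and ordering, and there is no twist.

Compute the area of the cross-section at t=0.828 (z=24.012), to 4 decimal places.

Cross-section at t=0.828: each vertex is (1-t)·p0[i] + t·p1[i].
  v1: (1-0.828)·(-1.46,1.68) + 0.828·(-3.16,2.19) = (-2.8676,2.1023)
  v2: (1-0.828)·(-1.12,-2.55) + 0.828·(-2.38,-2.22) = (-2.1633,-2.2768)
  v3: (1-0.828)·(2.99,-0.15) + 0.828·(1.7,-0.04) = (1.9219,-0.0589)
Shoelace sum Σ(x_i·y_{i+1} − x_{i+1}·y_i):
  i=1: -2.8676·-2.2768 − -2.1633·2.1023 = +11.0767 (running +11.0767)
  i=2: -2.1633·-0.0589 − 1.9219·-2.2768 = +4.5031 (running +15.5798)
  i=3: 1.9219·2.1023 − -2.8676·-0.0589 = +3.8714 (running +19.4511)
Area = |Σ|/2 = |19.4511|/2 = 9.7256

Area at t=0.828: 9.7256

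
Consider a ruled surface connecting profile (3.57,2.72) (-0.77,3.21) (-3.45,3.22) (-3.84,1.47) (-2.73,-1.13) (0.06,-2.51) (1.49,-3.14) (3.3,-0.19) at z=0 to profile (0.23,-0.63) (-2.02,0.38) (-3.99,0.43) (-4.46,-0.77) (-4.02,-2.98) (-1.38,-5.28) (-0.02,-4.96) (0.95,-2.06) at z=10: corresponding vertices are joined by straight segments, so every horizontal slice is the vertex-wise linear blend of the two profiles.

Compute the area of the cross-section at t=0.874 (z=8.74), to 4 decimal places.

Area at t=0.874: 22.8845

Cross-section at t=0.874: each vertex is (1-t)·p0[i] + t·p1[i].
  v1: (1-0.874)·(3.57,2.72) + 0.874·(0.23,-0.63) = (0.6508,-0.2079)
  v2: (1-0.874)·(-0.77,3.21) + 0.874·(-2.02,0.38) = (-1.8625,0.7366)
  v3: (1-0.874)·(-3.45,3.22) + 0.874·(-3.99,0.43) = (-3.9220,0.7815)
  v4: (1-0.874)·(-3.84,1.47) + 0.874·(-4.46,-0.77) = (-4.3819,-0.4878)
  v5: (1-0.874)·(-2.73,-1.13) + 0.874·(-4.02,-2.98) = (-3.8575,-2.7469)
  v6: (1-0.874)·(0.06,-2.51) + 0.874·(-1.38,-5.28) = (-1.1986,-4.9310)
  v7: (1-0.874)·(1.49,-3.14) + 0.874·(-0.02,-4.96) = (0.1703,-4.7307)
  v8: (1-0.874)·(3.3,-0.19) + 0.874·(0.95,-2.06) = (1.2461,-1.8244)
Shoelace sum Σ(x_i·y_{i+1} − x_{i+1}·y_i):
  i=1: 0.6508·0.7366 − -1.8625·-0.2079 = +0.0922 (running +0.0922)
  i=2: -1.8625·0.7815 − -3.9220·0.7366 = +1.4332 (running +1.5254)
  i=3: -3.9220·-0.4878 − -4.3819·0.7815 = +5.3376 (running +6.8630)
  i=4: -4.3819·-2.7469 − -3.8575·-0.4878 = +10.1551 (running +17.0181)
  i=5: -3.8575·-4.9310 − -1.1986·-2.7469 = +15.7287 (running +32.7468)
  i=6: -1.1986·-4.7307 − 0.1703·-4.9310 = +6.5096 (running +39.2563)
  i=7: 0.1703·-1.8244 − 1.2461·-4.7307 = +5.5843 (running +44.8406)
  i=8: 1.2461·-0.2079 − 0.6508·-1.8244 = +0.9283 (running +45.7689)
Area = |Σ|/2 = |45.7689|/2 = 22.8845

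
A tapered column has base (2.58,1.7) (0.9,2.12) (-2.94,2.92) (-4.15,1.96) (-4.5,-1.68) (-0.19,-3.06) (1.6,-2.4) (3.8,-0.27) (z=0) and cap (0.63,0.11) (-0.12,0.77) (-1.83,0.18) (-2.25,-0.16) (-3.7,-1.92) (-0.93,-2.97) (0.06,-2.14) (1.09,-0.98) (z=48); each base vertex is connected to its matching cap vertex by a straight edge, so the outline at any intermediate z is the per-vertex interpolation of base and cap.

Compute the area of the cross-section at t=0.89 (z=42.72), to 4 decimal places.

Area at t=0.89: 12.3535

Cross-section at t=0.89: each vertex is (1-t)·p0[i] + t·p1[i].
  v1: (1-0.89)·(2.58,1.7) + 0.89·(0.63,0.11) = (0.8445,0.2849)
  v2: (1-0.89)·(0.9,2.12) + 0.89·(-0.12,0.77) = (-0.0078,0.9185)
  v3: (1-0.89)·(-2.94,2.92) + 0.89·(-1.83,0.18) = (-1.9521,0.4814)
  v4: (1-0.89)·(-4.15,1.96) + 0.89·(-2.25,-0.16) = (-2.4590,0.0732)
  v5: (1-0.89)·(-4.5,-1.68) + 0.89·(-3.7,-1.92) = (-3.7880,-1.8936)
  v6: (1-0.89)·(-0.19,-3.06) + 0.89·(-0.93,-2.97) = (-0.8486,-2.9799)
  v7: (1-0.89)·(1.6,-2.4) + 0.89·(0.06,-2.14) = (0.2294,-2.1686)
  v8: (1-0.89)·(3.8,-0.27) + 0.89·(1.09,-0.98) = (1.3881,-0.9019)
Shoelace sum Σ(x_i·y_{i+1} − x_{i+1}·y_i):
  i=1: 0.8445·0.9185 − -0.0078·0.2849 = +0.7779 (running +0.7779)
  i=2: -0.0078·0.4814 − -1.9521·0.9185 = +1.7892 (running +2.5671)
  i=3: -1.9521·0.0732 − -2.4590·0.4814 = +1.0409 (running +3.6080)
  i=4: -2.4590·-1.8936 − -3.7880·0.0732 = +4.9336 (running +8.5417)
  i=5: -3.7880·-2.9799 − -0.8486·-1.8936 = +9.6810 (running +18.2226)
  i=6: -0.8486·-2.1686 − 0.2294·-2.9799 = +2.5239 (running +20.7465)
  i=7: 0.2294·-0.9019 − 1.3881·-2.1686 = +2.8033 (running +23.5498)
  i=8: 1.3881·0.2849 − 0.8445·-0.9019 = +1.1571 (running +24.7069)
Area = |Σ|/2 = |24.7069|/2 = 12.3535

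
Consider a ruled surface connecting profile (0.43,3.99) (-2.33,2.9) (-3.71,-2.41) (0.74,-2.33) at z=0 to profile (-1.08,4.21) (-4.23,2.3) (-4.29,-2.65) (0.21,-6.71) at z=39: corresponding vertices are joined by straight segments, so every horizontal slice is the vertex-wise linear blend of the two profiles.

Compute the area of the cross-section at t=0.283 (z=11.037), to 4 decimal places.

Area at t=0.283: 23.5012

Cross-section at t=0.283: each vertex is (1-t)·p0[i] + t·p1[i].
  v1: (1-0.283)·(0.43,3.99) + 0.283·(-1.08,4.21) = (0.0027,4.0523)
  v2: (1-0.283)·(-2.33,2.9) + 0.283·(-4.23,2.3) = (-2.8677,2.7302)
  v3: (1-0.283)·(-3.71,-2.41) + 0.283·(-4.29,-2.65) = (-3.8741,-2.4779)
  v4: (1-0.283)·(0.74,-2.33) + 0.283·(0.21,-6.71) = (0.5900,-3.5695)
Shoelace sum Σ(x_i·y_{i+1} − x_{i+1}·y_i):
  i=1: 0.0027·2.7302 − -2.8677·4.0523 = +11.6280 (running +11.6280)
  i=2: -2.8677·-2.4779 − -3.8741·2.7302 = +17.6831 (running +29.3111)
  i=3: -3.8741·-3.5695 − 0.5900·-2.4779 = +15.2909 (running +44.6020)
  i=4: 0.5900·4.0523 − 0.0027·-3.5695 = +2.4004 (running +47.0024)
Area = |Σ|/2 = |47.0024|/2 = 23.5012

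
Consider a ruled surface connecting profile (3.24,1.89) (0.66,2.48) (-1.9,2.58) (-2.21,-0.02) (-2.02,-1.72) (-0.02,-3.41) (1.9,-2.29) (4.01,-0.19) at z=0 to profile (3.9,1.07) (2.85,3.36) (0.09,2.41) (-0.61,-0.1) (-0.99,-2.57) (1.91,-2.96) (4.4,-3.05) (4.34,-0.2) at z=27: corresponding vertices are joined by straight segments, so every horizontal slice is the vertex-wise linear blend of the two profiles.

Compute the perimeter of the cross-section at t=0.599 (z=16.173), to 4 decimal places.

Perimeter at t=0.599: 19.1780

Cross-section at t=0.599: each vertex is (1-t)·p0[i] + t·p1[i].
  v1: (1-0.599)·(3.24,1.89) + 0.599·(3.9,1.07) = (3.6353,1.3988)
  v2: (1-0.599)·(0.66,2.48) + 0.599·(2.85,3.36) = (1.9718,3.0071)
  v3: (1-0.599)·(-1.9,2.58) + 0.599·(0.09,2.41) = (-0.7080,2.4782)
  v4: (1-0.599)·(-2.21,-0.02) + 0.599·(-0.61,-0.1) = (-1.2516,-0.0679)
  v5: (1-0.599)·(-2.02,-1.72) + 0.599·(-0.99,-2.57) = (-1.4030,-2.2291)
  v6: (1-0.599)·(-0.02,-3.41) + 0.599·(1.91,-2.96) = (1.1361,-3.1405)
  v7: (1-0.599)·(1.9,-2.29) + 0.599·(4.4,-3.05) = (3.3975,-2.7452)
  v8: (1-0.599)·(4.01,-0.19) + 0.599·(4.34,-0.2) = (4.2077,-0.1960)
Perimeter = Σ |v_{i+1} − v_i|:
  edge 1→2: √(-1.6635² + 1.6083²) = 2.3139 (running 2.3139)
  edge 2→3: √(-2.6798² + -0.5289²) = 2.7315 (running 5.0454)
  edge 3→4: √(-0.5436² + -2.5461²) = 2.6035 (running 7.6488)
  edge 4→5: √(-0.1514² + -2.1612²) = 2.1665 (running 9.8154)
  edge 5→6: √(2.5391² + -0.9113²) = 2.6977 (running 12.5131)
  edge 6→7: √(2.2614² + 0.3952²) = 2.2957 (running 14.8088)
  edge 7→8: √(0.8102² + 2.5492²) = 2.6749 (running 17.4837)
  edge 8→1: √(-0.5723² + 1.5948²) = 1.6944 (running 19.1780)
Perimeter = 19.1780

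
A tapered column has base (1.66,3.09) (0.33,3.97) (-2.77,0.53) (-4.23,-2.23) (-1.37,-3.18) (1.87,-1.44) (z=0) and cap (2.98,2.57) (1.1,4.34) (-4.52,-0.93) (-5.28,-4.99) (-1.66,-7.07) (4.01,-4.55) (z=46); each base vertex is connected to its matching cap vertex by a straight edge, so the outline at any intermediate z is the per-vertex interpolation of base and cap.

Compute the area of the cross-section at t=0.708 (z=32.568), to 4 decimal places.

Cross-section at t=0.708: each vertex is (1-t)·p0[i] + t·p1[i].
  v1: (1-0.708)·(1.66,3.09) + 0.708·(2.98,2.57) = (2.5946,2.7218)
  v2: (1-0.708)·(0.33,3.97) + 0.708·(1.1,4.34) = (0.8752,4.2320)
  v3: (1-0.708)·(-2.77,0.53) + 0.708·(-4.52,-0.93) = (-4.0090,-0.5037)
  v4: (1-0.708)·(-4.23,-2.23) + 0.708·(-5.28,-4.99) = (-4.9734,-4.1841)
  v5: (1-0.708)·(-1.37,-3.18) + 0.708·(-1.66,-7.07) = (-1.5753,-5.9341)
  v6: (1-0.708)·(1.87,-1.44) + 0.708·(4.01,-4.55) = (3.3851,-3.6419)
Shoelace sum Σ(x_i·y_{i+1} − x_{i+1}·y_i):
  i=1: 2.5946·4.2320 − 0.8752·2.7218 = +8.5980 (running +8.5980)
  i=2: 0.8752·-0.5037 − -4.0090·4.2320 = +16.5251 (running +25.1232)
  i=3: -4.0090·-4.1841 − -4.9734·-0.5037 = +14.2690 (running +39.3921)
  i=4: -4.9734·-5.9341 − -1.5753·-4.1841 = +22.9215 (running +62.3136)
  i=5: -1.5753·-3.6419 − 3.3851·-5.9341 = +25.8248 (running +88.1385)
  i=6: 3.3851·2.7218 − 2.5946·-3.6419 = +18.6628 (running +106.8013)
Area = |Σ|/2 = |106.8013|/2 = 53.4006

Area at t=0.708: 53.4006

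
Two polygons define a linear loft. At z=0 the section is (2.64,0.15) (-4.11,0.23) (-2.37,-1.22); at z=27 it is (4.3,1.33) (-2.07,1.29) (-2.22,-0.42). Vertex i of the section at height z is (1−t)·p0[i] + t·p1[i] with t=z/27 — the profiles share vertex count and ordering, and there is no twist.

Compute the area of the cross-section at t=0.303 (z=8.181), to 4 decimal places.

Cross-section at t=0.303: each vertex is (1-t)·p0[i] + t·p1[i].
  v1: (1-0.303)·(2.64,0.15) + 0.303·(4.3,1.33) = (3.1430,0.5075)
  v2: (1-0.303)·(-4.11,0.23) + 0.303·(-2.07,1.29) = (-3.4919,0.5512)
  v3: (1-0.303)·(-2.37,-1.22) + 0.303·(-2.22,-0.42) = (-2.3246,-0.9776)
Shoelace sum Σ(x_i·y_{i+1} − x_{i+1}·y_i):
  i=1: 3.1430·0.5512 − -3.4919·0.5075 = +3.5046 (running +3.5046)
  i=2: -3.4919·-0.9776 − -2.3246·0.5512 = +4.6949 (running +8.1995)
  i=3: -2.3246·0.5075 − 3.1430·-0.9776 = +1.8928 (running +10.0923)
Area = |Σ|/2 = |10.0923|/2 = 5.0461

Area at t=0.303: 5.0461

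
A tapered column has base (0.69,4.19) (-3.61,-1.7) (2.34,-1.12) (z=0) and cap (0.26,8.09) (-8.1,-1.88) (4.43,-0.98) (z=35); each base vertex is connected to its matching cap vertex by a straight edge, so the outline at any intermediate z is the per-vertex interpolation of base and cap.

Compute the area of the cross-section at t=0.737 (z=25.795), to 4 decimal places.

Cross-section at t=0.737: each vertex is (1-t)·p0[i] + t·p1[i].
  v1: (1-0.737)·(0.69,4.19) + 0.737·(0.26,8.09) = (0.3731,7.0643)
  v2: (1-0.737)·(-3.61,-1.7) + 0.737·(-8.1,-1.88) = (-6.9191,-1.8327)
  v3: (1-0.737)·(2.34,-1.12) + 0.737·(4.43,-0.98) = (3.8803,-1.0168)
Shoelace sum Σ(x_i·y_{i+1} − x_{i+1}·y_i):
  i=1: 0.3731·-1.8327 − -6.9191·7.0643 = +48.1951 (running +48.1951)
  i=2: -6.9191·-1.0168 − 3.8803·-1.8327 = +14.1468 (running +62.3419)
  i=3: 3.8803·7.0643 − 0.3731·-1.0168 = +27.7912 (running +90.1331)
Area = |Σ|/2 = |90.1331|/2 = 45.0665

Area at t=0.737: 45.0665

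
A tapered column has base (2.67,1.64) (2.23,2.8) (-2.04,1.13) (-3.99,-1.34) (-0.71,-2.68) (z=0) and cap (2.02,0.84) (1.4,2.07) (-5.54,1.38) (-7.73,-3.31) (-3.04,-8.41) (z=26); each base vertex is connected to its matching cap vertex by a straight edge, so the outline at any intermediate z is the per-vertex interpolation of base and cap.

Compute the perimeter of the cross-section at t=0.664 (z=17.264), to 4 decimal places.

Cross-section at t=0.664: each vertex is (1-t)·p0[i] + t·p1[i].
  v1: (1-0.664)·(2.67,1.64) + 0.664·(2.02,0.84) = (2.2384,1.1088)
  v2: (1-0.664)·(2.23,2.8) + 0.664·(1.4,2.07) = (1.6789,2.3153)
  v3: (1-0.664)·(-2.04,1.13) + 0.664·(-5.54,1.38) = (-4.3640,1.2960)
  v4: (1-0.664)·(-3.99,-1.34) + 0.664·(-7.73,-3.31) = (-6.4734,-2.6481)
  v5: (1-0.664)·(-0.71,-2.68) + 0.664·(-3.04,-8.41) = (-2.2571,-6.4847)
Perimeter = Σ |v_{i+1} − v_i|:
  edge 1→2: √(-0.5595² + 1.2065²) = 1.3299 (running 1.3299)
  edge 2→3: √(-6.0429² + -1.0193²) = 6.1282 (running 7.4581)
  edge 3→4: √(-2.1094² + -3.9441²) = 4.4727 (running 11.9309)
  edge 4→5: √(4.2162² + -3.8366²) = 5.7006 (running 17.6314)
  edge 5→1: √(4.4955² + 7.5935²) = 8.8245 (running 26.4559)
Perimeter = 26.4559

Perimeter at t=0.664: 26.4559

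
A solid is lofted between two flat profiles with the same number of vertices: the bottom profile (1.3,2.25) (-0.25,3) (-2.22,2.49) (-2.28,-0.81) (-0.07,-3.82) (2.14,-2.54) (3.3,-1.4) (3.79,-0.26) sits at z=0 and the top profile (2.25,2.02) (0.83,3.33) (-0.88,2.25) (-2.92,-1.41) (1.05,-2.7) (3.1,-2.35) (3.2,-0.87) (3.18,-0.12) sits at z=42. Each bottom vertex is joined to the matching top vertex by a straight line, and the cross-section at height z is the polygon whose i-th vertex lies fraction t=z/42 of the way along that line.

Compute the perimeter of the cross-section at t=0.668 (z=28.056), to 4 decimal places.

Perimeter at t=0.668: 18.7367

Cross-section at t=0.668: each vertex is (1-t)·p0[i] + t·p1[i].
  v1: (1-0.668)·(1.3,2.25) + 0.668·(2.25,2.02) = (1.9346,2.0964)
  v2: (1-0.668)·(-0.25,3) + 0.668·(0.83,3.33) = (0.4714,3.2204)
  v3: (1-0.668)·(-2.22,2.49) + 0.668·(-0.88,2.25) = (-1.3249,2.3297)
  v4: (1-0.668)·(-2.28,-0.81) + 0.668·(-2.92,-1.41) = (-2.7075,-1.2108)
  v5: (1-0.668)·(-0.07,-3.82) + 0.668·(1.05,-2.7) = (0.6782,-3.0718)
  v6: (1-0.668)·(2.14,-2.54) + 0.668·(3.1,-2.35) = (2.7813,-2.4131)
  v7: (1-0.668)·(3.3,-1.4) + 0.668·(3.2,-0.87) = (3.2332,-1.0460)
  v8: (1-0.668)·(3.79,-0.26) + 0.668·(3.18,-0.12) = (3.3825,-0.1665)
Perimeter = Σ |v_{i+1} − v_i|:
  edge 1→2: √(-1.4632² + 1.1241²) = 1.8451 (running 1.8451)
  edge 2→3: √(-1.7963² + -0.8908²) = 2.0050 (running 3.8501)
  edge 3→4: √(-1.3826² + -3.5405²) = 3.8009 (running 7.6510)
  edge 4→5: √(3.3857² + -1.8610²) = 3.8635 (running 11.5145)
  edge 5→6: √(2.1031² + 0.6588²) = 2.2039 (running 13.7184)
  edge 6→7: √(0.4519² + 1.3671²) = 1.4399 (running 15.1582)
  edge 7→8: √(0.1493² + 0.8795²) = 0.8921 (running 16.0503)
  edge 8→1: √(-1.4479² + 2.2628²) = 2.6864 (running 18.7367)
Perimeter = 18.7367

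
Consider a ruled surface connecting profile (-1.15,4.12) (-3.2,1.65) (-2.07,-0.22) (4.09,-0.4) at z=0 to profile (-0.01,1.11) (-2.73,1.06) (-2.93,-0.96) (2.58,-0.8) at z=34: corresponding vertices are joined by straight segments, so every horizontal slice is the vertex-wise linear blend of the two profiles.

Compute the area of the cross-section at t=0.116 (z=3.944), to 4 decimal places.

Cross-section at t=0.116: each vertex is (1-t)·p0[i] + t·p1[i].
  v1: (1-0.116)·(-1.15,4.12) + 0.116·(-0.01,1.11) = (-1.0178,3.7708)
  v2: (1-0.116)·(-3.2,1.65) + 0.116·(-2.73,1.06) = (-3.1455,1.5816)
  v3: (1-0.116)·(-2.07,-0.22) + 0.116·(-2.93,-0.96) = (-2.1698,-0.3058)
  v4: (1-0.116)·(4.09,-0.4) + 0.116·(2.58,-0.8) = (3.9148,-0.4464)
Shoelace sum Σ(x_i·y_{i+1} − x_{i+1}·y_i):
  i=1: -1.0178·1.5816 − -3.1455·3.7708 = +10.2515 (running +10.2515)
  i=2: -3.1455·-0.3058 − -2.1698·1.5816 = +4.3936 (running +14.6451)
  i=3: -2.1698·-0.4464 − 3.9148·-0.3058 = +2.1659 (running +16.8110)
  i=4: 3.9148·3.7708 − -1.0178·-0.4464 = +14.3079 (running +31.1189)
Area = |Σ|/2 = |31.1189|/2 = 15.5594

Area at t=0.116: 15.5594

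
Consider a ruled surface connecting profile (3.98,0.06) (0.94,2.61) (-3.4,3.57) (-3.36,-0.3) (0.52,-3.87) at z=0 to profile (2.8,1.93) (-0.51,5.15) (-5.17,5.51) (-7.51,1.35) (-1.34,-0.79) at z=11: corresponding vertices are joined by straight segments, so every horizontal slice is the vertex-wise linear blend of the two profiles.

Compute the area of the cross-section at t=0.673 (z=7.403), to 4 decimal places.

Cross-section at t=0.673: each vertex is (1-t)·p0[i] + t·p1[i].
  v1: (1-0.673)·(3.98,0.06) + 0.673·(2.8,1.93) = (3.1859,1.3185)
  v2: (1-0.673)·(0.94,2.61) + 0.673·(-0.51,5.15) = (-0.0359,4.3194)
  v3: (1-0.673)·(-3.4,3.57) + 0.673·(-5.17,5.51) = (-4.5912,4.8756)
  v4: (1-0.673)·(-3.36,-0.3) + 0.673·(-7.51,1.35) = (-6.1530,0.8105)
  v5: (1-0.673)·(0.52,-3.87) + 0.673·(-1.34,-0.79) = (-0.7318,-1.7972)
Shoelace sum Σ(x_i·y_{i+1} − x_{i+1}·y_i):
  i=1: 3.1859·4.3194 − -0.0359·1.3185 = +13.8083 (running +13.8083)
  i=2: -0.0359·4.8756 − -4.5912·4.3194 = +19.6566 (running +33.4649)
  i=3: -4.5912·0.8105 − -6.1530·4.8756 = +26.2785 (running +59.7434)
  i=4: -6.1530·-1.7972 − -0.7318·0.8105 = +11.6509 (running +71.3943)
  i=5: -0.7318·1.3185 − 3.1859·-1.7972 = +4.7606 (running +76.1550)
Area = |Σ|/2 = |76.1550|/2 = 38.0775

Area at t=0.673: 38.0775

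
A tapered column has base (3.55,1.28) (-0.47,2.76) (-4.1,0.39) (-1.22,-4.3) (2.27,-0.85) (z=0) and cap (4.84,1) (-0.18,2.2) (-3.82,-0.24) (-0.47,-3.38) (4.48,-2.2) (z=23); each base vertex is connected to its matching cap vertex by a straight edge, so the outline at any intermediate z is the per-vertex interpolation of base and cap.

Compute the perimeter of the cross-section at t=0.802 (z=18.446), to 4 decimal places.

Cross-section at t=0.802: each vertex is (1-t)·p0[i] + t·p1[i].
  v1: (1-0.802)·(3.55,1.28) + 0.802·(4.84,1) = (4.5846,1.0554)
  v2: (1-0.802)·(-0.47,2.76) + 0.802·(-0.18,2.2) = (-0.2374,2.3109)
  v3: (1-0.802)·(-4.1,0.39) + 0.802·(-3.82,-0.24) = (-3.8754,-0.1153)
  v4: (1-0.802)·(-1.22,-4.3) + 0.802·(-0.47,-3.38) = (-0.6185,-3.5622)
  v5: (1-0.802)·(2.27,-0.85) + 0.802·(4.48,-2.2) = (4.0424,-1.9327)
Perimeter = Σ |v_{i+1} − v_i|:
  edge 1→2: √(-4.8220² + 1.2554²) = 4.9828 (running 4.9828)
  edge 2→3: √(-3.6380² + -2.4261²) = 4.3728 (running 9.3555)
  edge 3→4: √(3.2569² + -3.4469²) = 4.7422 (running 14.0978)
  edge 4→5: √(4.6609² + 1.6295²) = 4.9375 (running 19.0353)
  edge 5→1: √(0.5422² + 2.9881²) = 3.0369 (running 22.0722)
Perimeter = 22.0722

Perimeter at t=0.802: 22.0722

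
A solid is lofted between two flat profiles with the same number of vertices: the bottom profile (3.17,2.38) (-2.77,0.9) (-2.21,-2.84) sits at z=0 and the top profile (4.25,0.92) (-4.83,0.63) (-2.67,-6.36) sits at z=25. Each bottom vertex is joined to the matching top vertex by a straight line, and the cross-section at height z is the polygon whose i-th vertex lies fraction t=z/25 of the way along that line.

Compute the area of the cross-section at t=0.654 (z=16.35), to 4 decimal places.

Cross-section at t=0.654: each vertex is (1-t)·p0[i] + t·p1[i].
  v1: (1-0.654)·(3.17,2.38) + 0.654·(4.25,0.92) = (3.8763,1.4252)
  v2: (1-0.654)·(-2.77,0.9) + 0.654·(-4.83,0.63) = (-4.1172,0.7234)
  v3: (1-0.654)·(-2.21,-2.84) + 0.654·(-2.67,-6.36) = (-2.5108,-5.1421)
Shoelace sum Σ(x_i·y_{i+1} − x_{i+1}·y_i):
  i=1: 3.8763·0.7234 − -4.1172·1.4252 = +8.6719 (running +8.6719)
  i=2: -4.1172·-5.1421 − -2.5108·0.7234 = +22.9876 (running +31.6595)
  i=3: -2.5108·1.4252 − 3.8763·-5.1421 = +16.3540 (running +48.0135)
Area = |Σ|/2 = |48.0135|/2 = 24.0068

Area at t=0.654: 24.0068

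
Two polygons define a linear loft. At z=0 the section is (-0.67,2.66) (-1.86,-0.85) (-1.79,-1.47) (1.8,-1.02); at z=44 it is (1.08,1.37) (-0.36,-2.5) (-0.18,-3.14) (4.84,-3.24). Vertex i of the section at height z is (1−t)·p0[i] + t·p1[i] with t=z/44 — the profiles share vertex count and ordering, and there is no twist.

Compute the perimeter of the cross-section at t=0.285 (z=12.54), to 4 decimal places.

Perimeter at t=0.285: 13.3282

Cross-section at t=0.285: each vertex is (1-t)·p0[i] + t·p1[i].
  v1: (1-0.285)·(-0.67,2.66) + 0.285·(1.08,1.37) = (-0.1713,2.2924)
  v2: (1-0.285)·(-1.86,-0.85) + 0.285·(-0.36,-2.5) = (-1.4325,-1.3202)
  v3: (1-0.285)·(-1.79,-1.47) + 0.285·(-0.18,-3.14) = (-1.3312,-1.9459)
  v4: (1-0.285)·(1.8,-1.02) + 0.285·(4.84,-3.24) = (2.6664,-1.6527)
Perimeter = Σ |v_{i+1} − v_i|:
  edge 1→2: √(-1.2613² + -3.6126²) = 3.8264 (running 3.8264)
  edge 2→3: √(0.1014² + -0.6257²) = 0.6339 (running 4.4603)
  edge 3→4: √(3.9975² + 0.2932²) = 4.0083 (running 8.4686)
  edge 4→1: √(-2.8377² + 3.9451²) = 4.8596 (running 13.3282)
Perimeter = 13.3282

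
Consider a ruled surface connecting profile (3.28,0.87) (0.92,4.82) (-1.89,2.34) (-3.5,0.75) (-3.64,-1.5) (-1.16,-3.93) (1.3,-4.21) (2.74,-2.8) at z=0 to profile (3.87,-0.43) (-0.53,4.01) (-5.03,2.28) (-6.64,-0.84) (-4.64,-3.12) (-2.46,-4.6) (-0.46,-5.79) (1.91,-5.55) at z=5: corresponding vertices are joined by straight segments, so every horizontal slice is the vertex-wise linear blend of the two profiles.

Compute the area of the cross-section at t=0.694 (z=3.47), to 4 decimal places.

Area at t=0.694: 57.0184

Cross-section at t=0.694: each vertex is (1-t)·p0[i] + t·p1[i].
  v1: (1-0.694)·(3.28,0.87) + 0.694·(3.87,-0.43) = (3.6895,-0.0322)
  v2: (1-0.694)·(0.92,4.82) + 0.694·(-0.53,4.01) = (-0.0863,4.2579)
  v3: (1-0.694)·(-1.89,2.34) + 0.694·(-5.03,2.28) = (-4.0692,2.2984)
  v4: (1-0.694)·(-3.5,0.75) + 0.694·(-6.64,-0.84) = (-5.6792,-0.3535)
  v5: (1-0.694)·(-3.64,-1.5) + 0.694·(-4.64,-3.12) = (-4.3340,-2.6243)
  v6: (1-0.694)·(-1.16,-3.93) + 0.694·(-2.46,-4.6) = (-2.0622,-4.3950)
  v7: (1-0.694)·(1.3,-4.21) + 0.694·(-0.46,-5.79) = (0.0786,-5.3065)
  v8: (1-0.694)·(2.74,-2.8) + 0.694·(1.91,-5.55) = (2.1640,-4.7085)
Shoelace sum Σ(x_i·y_{i+1} − x_{i+1}·y_i):
  i=1: 3.6895·4.2579 − -0.0863·-0.0322 = +15.7064 (running +15.7064)
  i=2: -0.0863·2.2984 − -4.0692·4.2579 = +17.1276 (running +32.8340)
  i=3: -4.0692·-0.3535 − -5.6792·2.2984 = +14.4910 (running +47.3250)
  i=4: -5.6792·-2.6243 − -4.3340·-0.3535 = +13.3718 (running +60.6968)
  i=5: -4.3340·-4.3950 − -2.0622·-2.6243 = +13.6361 (running +74.3329)
  i=6: -2.0622·-5.3065 − 0.0786·-4.3950 = +11.2884 (running +85.6213)
  i=7: 0.0786·-4.7085 − 2.1640·-5.3065 = +11.1133 (running +96.7346)
  i=8: 2.1640·-0.0322 − 3.6895·-4.7085 = +17.3021 (running +114.0367)
Area = |Σ|/2 = |114.0367|/2 = 57.0184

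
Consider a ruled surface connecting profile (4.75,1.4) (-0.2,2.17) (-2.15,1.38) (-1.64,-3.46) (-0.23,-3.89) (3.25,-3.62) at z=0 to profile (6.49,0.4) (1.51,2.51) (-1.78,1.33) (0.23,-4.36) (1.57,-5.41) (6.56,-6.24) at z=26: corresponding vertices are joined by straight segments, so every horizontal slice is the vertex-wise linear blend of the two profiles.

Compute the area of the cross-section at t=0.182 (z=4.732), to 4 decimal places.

Cross-section at t=0.182: each vertex is (1-t)·p0[i] + t·p1[i].
  v1: (1-0.182)·(4.75,1.4) + 0.182·(6.49,0.4) = (5.0667,1.2180)
  v2: (1-0.182)·(-0.2,2.17) + 0.182·(1.51,2.51) = (0.1112,2.2319)
  v3: (1-0.182)·(-2.15,1.38) + 0.182·(-1.78,1.33) = (-2.0827,1.3709)
  v4: (1-0.182)·(-1.64,-3.46) + 0.182·(0.23,-4.36) = (-1.2997,-3.6238)
  v5: (1-0.182)·(-0.23,-3.89) + 0.182·(1.57,-5.41) = (0.0976,-4.1666)
  v6: (1-0.182)·(3.25,-3.62) + 0.182·(6.56,-6.24) = (3.8524,-4.0968)
Shoelace sum Σ(x_i·y_{i+1} − x_{i+1}·y_i):
  i=1: 5.0667·2.2319 − 0.1112·1.2180 = +11.1728 (running +11.1728)
  i=2: 0.1112·1.3709 − -2.0827·2.2319 = +4.8007 (running +15.9735)
  i=3: -2.0827·-3.6238 − -1.2997·1.3709 = +9.3288 (running +25.3023)
  i=4: -1.2997·-4.1666 − 0.0976·-3.6238 = +5.7689 (running +31.0712)
  i=5: 0.0976·-4.0968 − 3.8524·-4.1666 = +15.6518 (running +46.7230)
  i=6: 3.8524·1.2180 − 5.0667·-4.0968 = +25.4496 (running +72.1726)
Area = |Σ|/2 = |72.1726|/2 = 36.0863

Area at t=0.182: 36.0863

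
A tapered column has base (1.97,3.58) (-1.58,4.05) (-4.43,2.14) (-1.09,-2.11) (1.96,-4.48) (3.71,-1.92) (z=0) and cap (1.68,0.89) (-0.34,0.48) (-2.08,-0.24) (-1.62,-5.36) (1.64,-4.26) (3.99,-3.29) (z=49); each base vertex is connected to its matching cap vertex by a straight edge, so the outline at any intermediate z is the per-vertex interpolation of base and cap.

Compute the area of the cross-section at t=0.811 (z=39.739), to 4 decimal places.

Cross-section at t=0.811: each vertex is (1-t)·p0[i] + t·p1[i].
  v1: (1-0.811)·(1.97,3.58) + 0.811·(1.68,0.89) = (1.7348,1.3984)
  v2: (1-0.811)·(-1.58,4.05) + 0.811·(-0.34,0.48) = (-0.5744,1.1547)
  v3: (1-0.811)·(-4.43,2.14) + 0.811·(-2.08,-0.24) = (-2.5241,0.2098)
  v4: (1-0.811)·(-1.09,-2.11) + 0.811·(-1.62,-5.36) = (-1.5198,-4.7458)
  v5: (1-0.811)·(1.96,-4.48) + 0.811·(1.64,-4.26) = (1.7005,-4.3016)
  v6: (1-0.811)·(3.71,-1.92) + 0.811·(3.99,-3.29) = (3.9371,-3.0311)
Shoelace sum Σ(x_i·y_{i+1} − x_{i+1}·y_i):
  i=1: 1.7348·1.1547 − -0.5744·1.3984 = +2.8064 (running +2.8064)
  i=2: -0.5744·0.2098 − -2.5241·1.1547 = +2.7942 (running +5.6006)
  i=3: -2.5241·-4.7458 − -1.5198·0.2098 = +12.2979 (running +17.8985)
  i=4: -1.5198·-4.3016 − 1.7005·-4.7458 = +14.6077 (running +32.5062)
  i=5: 1.7005·-3.0311 − 3.9371·-4.3016 = +11.7814 (running +44.2876)
  i=6: 3.9371·1.3984 − 1.7348·-3.0311 = +10.7640 (running +55.0516)
Area = |Σ|/2 = |55.0516|/2 = 27.5258

Area at t=0.811: 27.5258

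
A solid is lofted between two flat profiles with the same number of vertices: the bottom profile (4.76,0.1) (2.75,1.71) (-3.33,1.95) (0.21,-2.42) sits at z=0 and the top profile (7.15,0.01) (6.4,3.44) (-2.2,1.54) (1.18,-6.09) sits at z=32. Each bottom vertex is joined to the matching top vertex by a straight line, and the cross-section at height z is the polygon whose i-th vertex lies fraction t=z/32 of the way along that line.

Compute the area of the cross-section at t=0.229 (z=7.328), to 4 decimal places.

Cross-section at t=0.229: each vertex is (1-t)·p0[i] + t·p1[i].
  v1: (1-0.229)·(4.76,0.1) + 0.229·(7.15,0.01) = (5.3073,0.0794)
  v2: (1-0.229)·(2.75,1.71) + 0.229·(6.4,3.44) = (3.5859,2.1062)
  v3: (1-0.229)·(-3.33,1.95) + 0.229·(-2.2,1.54) = (-3.0712,1.8561)
  v4: (1-0.229)·(0.21,-2.42) + 0.229·(1.18,-6.09) = (0.4321,-3.2604)
Shoelace sum Σ(x_i·y_{i+1} − x_{i+1}·y_i):
  i=1: 5.3073·2.1062 − 3.5859·0.0794 = +10.8934 (running +10.8934)
  i=2: 3.5859·1.8561 − -3.0712·2.1062 = +13.1243 (running +24.0177)
  i=3: -3.0712·-3.2604 − 0.4321·1.8561 = +9.2114 (running +33.2291)
  i=4: 0.4321·0.0794 − 5.3073·-3.2604 = +17.3384 (running +50.5676)
Area = |Σ|/2 = |50.5676|/2 = 25.2838

Area at t=0.229: 25.2838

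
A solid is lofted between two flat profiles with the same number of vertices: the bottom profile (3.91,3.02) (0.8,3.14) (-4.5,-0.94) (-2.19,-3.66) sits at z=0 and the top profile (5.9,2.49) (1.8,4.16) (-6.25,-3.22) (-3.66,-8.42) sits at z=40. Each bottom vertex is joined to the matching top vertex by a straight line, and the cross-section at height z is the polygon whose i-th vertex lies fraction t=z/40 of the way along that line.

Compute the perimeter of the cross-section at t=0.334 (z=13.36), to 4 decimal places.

Cross-section at t=0.334: each vertex is (1-t)·p0[i] + t·p1[i].
  v1: (1-0.334)·(3.91,3.02) + 0.334·(5.9,2.49) = (4.5747,2.8430)
  v2: (1-0.334)·(0.8,3.14) + 0.334·(1.8,4.16) = (1.1340,3.4807)
  v3: (1-0.334)·(-4.5,-0.94) + 0.334·(-6.25,-3.22) = (-5.0845,-1.7015)
  v4: (1-0.334)·(-2.19,-3.66) + 0.334·(-3.66,-8.42) = (-2.6810,-5.2498)
Perimeter = Σ |v_{i+1} − v_i|:
  edge 1→2: √(-3.4407² + 0.6377²) = 3.4993 (running 3.4993)
  edge 2→3: √(-6.2185² + -5.1822²) = 8.0947 (running 11.5940)
  edge 3→4: √(2.4035² + -3.5483²) = 4.2857 (running 15.8797)
  edge 4→1: √(7.2556² + 8.0928²) = 10.8691 (running 26.7489)
Perimeter = 26.7489

Perimeter at t=0.334: 26.7489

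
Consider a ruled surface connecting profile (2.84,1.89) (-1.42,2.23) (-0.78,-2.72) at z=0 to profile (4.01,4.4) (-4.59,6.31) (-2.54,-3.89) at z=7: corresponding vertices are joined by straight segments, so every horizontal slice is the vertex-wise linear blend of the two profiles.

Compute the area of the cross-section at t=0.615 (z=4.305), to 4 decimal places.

Cross-section at t=0.615: each vertex is (1-t)·p0[i] + t·p1[i].
  v1: (1-0.615)·(2.84,1.89) + 0.615·(4.01,4.4) = (3.5595,3.4337)
  v2: (1-0.615)·(-1.42,2.23) + 0.615·(-4.59,6.31) = (-3.3695,4.7392)
  v3: (1-0.615)·(-0.78,-2.72) + 0.615·(-2.54,-3.89) = (-1.8624,-3.4396)
Shoelace sum Σ(x_i·y_{i+1} − x_{i+1}·y_i):
  i=1: 3.5595·4.7392 − -3.3695·3.4337 = +28.4393 (running +28.4393)
  i=2: -3.3695·-3.4396 − -1.8624·4.7392 = +20.4160 (running +48.8553)
  i=3: -1.8624·3.4337 − 3.5595·-3.4396 = +5.8484 (running +54.7037)
Area = |Σ|/2 = |54.7037|/2 = 27.3519

Area at t=0.615: 27.3519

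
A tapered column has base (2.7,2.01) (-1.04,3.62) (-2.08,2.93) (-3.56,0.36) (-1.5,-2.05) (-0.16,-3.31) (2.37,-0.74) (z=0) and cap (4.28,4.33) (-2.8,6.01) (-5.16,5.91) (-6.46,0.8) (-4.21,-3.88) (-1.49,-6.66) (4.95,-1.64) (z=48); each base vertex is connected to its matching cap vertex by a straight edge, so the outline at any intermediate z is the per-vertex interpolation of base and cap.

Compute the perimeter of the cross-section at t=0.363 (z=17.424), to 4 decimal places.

Perimeter at t=0.363: 26.1991

Cross-section at t=0.363: each vertex is (1-t)·p0[i] + t·p1[i].
  v1: (1-0.363)·(2.7,2.01) + 0.363·(4.28,4.33) = (3.2735,2.8522)
  v2: (1-0.363)·(-1.04,3.62) + 0.363·(-2.8,6.01) = (-1.6789,4.4876)
  v3: (1-0.363)·(-2.08,2.93) + 0.363·(-5.16,5.91) = (-3.1980,4.0117)
  v4: (1-0.363)·(-3.56,0.36) + 0.363·(-6.46,0.8) = (-4.6127,0.5197)
  v5: (1-0.363)·(-1.5,-2.05) + 0.363·(-4.21,-3.88) = (-2.4837,-2.7143)
  v6: (1-0.363)·(-0.16,-3.31) + 0.363·(-1.49,-6.66) = (-0.6428,-4.5260)
  v7: (1-0.363)·(2.37,-0.74) + 0.363·(4.95,-1.64) = (3.3065,-1.0667)
Perimeter = Σ |v_{i+1} − v_i|:
  edge 1→2: √(-4.9524² + 1.6354²) = 5.2155 (running 5.2155)
  edge 2→3: √(-1.5192² + -0.4758²) = 1.5919 (running 6.8074)
  edge 3→4: √(-1.4147² + -3.4920²) = 3.7677 (running 10.5751)
  edge 4→5: √(2.1290² + -3.2340²) = 3.8719 (running 14.4469)
  edge 5→6: √(1.8409² + -1.8118²) = 2.5829 (running 17.0299)
  edge 6→7: √(3.9493² + 3.4593²) = 5.2502 (running 22.2801)
  edge 7→1: √(-0.0330² + 3.9189²) = 3.9190 (running 26.1991)
Perimeter = 26.1991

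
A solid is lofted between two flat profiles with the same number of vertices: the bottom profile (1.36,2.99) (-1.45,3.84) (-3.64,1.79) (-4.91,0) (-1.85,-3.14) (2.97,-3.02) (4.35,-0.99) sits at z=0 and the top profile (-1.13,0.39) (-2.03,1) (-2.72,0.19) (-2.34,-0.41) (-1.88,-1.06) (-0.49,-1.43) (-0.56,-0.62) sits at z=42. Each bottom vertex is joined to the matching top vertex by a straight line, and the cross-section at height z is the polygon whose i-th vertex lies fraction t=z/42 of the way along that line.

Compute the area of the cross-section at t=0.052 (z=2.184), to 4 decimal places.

Cross-section at t=0.052: each vertex is (1-t)·p0[i] + t·p1[i].
  v1: (1-0.052)·(1.36,2.99) + 0.052·(-1.13,0.39) = (1.2305,2.8548)
  v2: (1-0.052)·(-1.45,3.84) + 0.052·(-2.03,1) = (-1.4802,3.6923)
  v3: (1-0.052)·(-3.64,1.79) + 0.052·(-2.72,0.19) = (-3.5922,1.7068)
  v4: (1-0.052)·(-4.91,0) + 0.052·(-2.34,-0.41) = (-4.7764,-0.0213)
  v5: (1-0.052)·(-1.85,-3.14) + 0.052·(-1.88,-1.06) = (-1.8516,-3.0318)
  v6: (1-0.052)·(2.97,-3.02) + 0.052·(-0.49,-1.43) = (2.7901,-2.9373)
  v7: (1-0.052)·(4.35,-0.99) + 0.052·(-0.56,-0.62) = (4.0947,-0.9708)
Shoelace sum Σ(x_i·y_{i+1} − x_{i+1}·y_i):
  i=1: 1.2305·3.6923 − -1.4802·2.8548 = +8.7690 (running +8.7690)
  i=2: -1.4802·1.7068 − -3.5922·3.6923 = +10.7371 (running +19.5061)
  i=3: -3.5922·-0.0213 − -4.7764·1.7068 = +8.2289 (running +27.7350)
  i=4: -4.7764·-3.0318 − -1.8516·-0.0213 = +14.4417 (running +42.1767)
  i=5: -1.8516·-2.9373 − 2.7901·-3.0318 = +13.8977 (running +56.0744)
  i=6: 2.7901·-0.9708 − 4.0947·-2.9373 = +9.3189 (running +65.3932)
  i=7: 4.0947·2.8548 − 1.2305·-0.9708 = +12.8840 (running +78.2773)
Area = |Σ|/2 = |78.2773|/2 = 39.1386

Area at t=0.052: 39.1386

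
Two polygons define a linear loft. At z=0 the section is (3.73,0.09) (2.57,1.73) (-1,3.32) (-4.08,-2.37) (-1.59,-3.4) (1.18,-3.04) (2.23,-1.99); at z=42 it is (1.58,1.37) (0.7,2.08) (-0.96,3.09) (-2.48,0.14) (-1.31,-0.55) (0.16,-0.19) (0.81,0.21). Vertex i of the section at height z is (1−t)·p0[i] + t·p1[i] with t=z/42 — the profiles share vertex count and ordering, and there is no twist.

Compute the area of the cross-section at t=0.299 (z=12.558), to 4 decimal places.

Area at t=0.299: 23.1929

Cross-section at t=0.299: each vertex is (1-t)·p0[i] + t·p1[i].
  v1: (1-0.299)·(3.73,0.09) + 0.299·(1.58,1.37) = (3.0872,0.4727)
  v2: (1-0.299)·(2.57,1.73) + 0.299·(0.7,2.08) = (2.0109,1.8347)
  v3: (1-0.299)·(-1,3.32) + 0.299·(-0.96,3.09) = (-0.9880,3.2512)
  v4: (1-0.299)·(-4.08,-2.37) + 0.299·(-2.48,0.14) = (-3.6016,-1.6195)
  v5: (1-0.299)·(-1.59,-3.4) + 0.299·(-1.31,-0.55) = (-1.5063,-2.5478)
  v6: (1-0.299)·(1.18,-3.04) + 0.299·(0.16,-0.19) = (0.8750,-2.1879)
  v7: (1-0.299)·(2.23,-1.99) + 0.299·(0.81,0.21) = (1.8054,-1.3322)
Shoelace sum Σ(x_i·y_{i+1} − x_{i+1}·y_i):
  i=1: 3.0872·1.8347 − 2.0109·0.4727 = +4.7133 (running +4.7133)
  i=2: 2.0109·3.2512 − -0.9880·1.8347 = +8.3505 (running +13.0638)
  i=3: -0.9880·-1.6195 − -3.6016·3.2512 = +13.3098 (running +26.3735)
  i=4: -3.6016·-2.5478 − -1.5063·-1.6195 = +6.7369 (running +33.1104)
  i=5: -1.5063·-2.1879 − 0.8750·-2.5478 = +5.5249 (running +38.6354)
  i=6: 0.8750·-1.3322 − 1.8054·-2.1879 = +2.7843 (running +41.4197)
  i=7: 1.8054·0.4727 − 3.0872·-1.3322 = +4.9662 (running +46.3858)
Area = |Σ|/2 = |46.3858|/2 = 23.1929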